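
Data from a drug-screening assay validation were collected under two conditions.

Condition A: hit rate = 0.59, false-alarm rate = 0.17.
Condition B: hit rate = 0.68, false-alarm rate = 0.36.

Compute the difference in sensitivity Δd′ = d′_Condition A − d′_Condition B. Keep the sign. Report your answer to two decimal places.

Condition A: z(0.59) = 0.228, z(0.17) = -0.954, d' = 1.182
Condition B: z(0.68) = 0.468, z(0.36) = -0.358, d' = 0.826
Δd' = d'_Condition A − d'_Condition B = 1.182 − 0.826 = 0.356
Condition A has the higher sensitivity.

Δd′ = 0.36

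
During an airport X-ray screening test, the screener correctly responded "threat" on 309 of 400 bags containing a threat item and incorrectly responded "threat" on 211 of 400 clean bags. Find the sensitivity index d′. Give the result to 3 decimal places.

H = 309/400 = 0.7725
FA = 211/400 = 0.5275
z(H) = z(0.7725) = 0.7471
z(FA) = z(0.5275) = 0.0690
d' = z(H) − z(FA) = 0.7471 − 0.0690 = 0.6781

d′ = 0.678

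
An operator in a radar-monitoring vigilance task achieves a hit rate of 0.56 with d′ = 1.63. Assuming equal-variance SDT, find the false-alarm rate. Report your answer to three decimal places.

false-alarm rate = 0.070

z(hit rate) = z(0.56) = 0.1510
z(FA) = z(H) − d' = 0.1510 − 1.63 = -1.4790
false-alarm rate = Φ(-1.4790) = 0.0696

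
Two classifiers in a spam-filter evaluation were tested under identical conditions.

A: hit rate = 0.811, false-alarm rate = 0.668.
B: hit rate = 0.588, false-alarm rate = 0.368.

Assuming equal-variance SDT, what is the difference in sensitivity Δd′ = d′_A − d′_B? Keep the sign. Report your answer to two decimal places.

Δd′ = -0.11

A: z(0.811) = 0.882, z(0.668) = 0.434, d' = 0.448
B: z(0.588) = 0.222, z(0.368) = -0.337, d' = 0.559
Δd' = d'_A − d'_B = 0.448 − 0.559 = -0.111
B has the higher sensitivity.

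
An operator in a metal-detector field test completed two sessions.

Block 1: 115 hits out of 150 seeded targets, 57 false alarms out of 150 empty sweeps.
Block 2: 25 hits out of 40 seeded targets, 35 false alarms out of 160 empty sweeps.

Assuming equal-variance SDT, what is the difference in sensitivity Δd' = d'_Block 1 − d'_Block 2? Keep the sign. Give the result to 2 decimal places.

Block 1: z(0.7667) = 0.728, z(0.3800) = -0.305, d' = 1.033
Block 2: z(0.6250) = 0.319, z(0.2188) = -0.776, d' = 1.095
Δd' = d'_Block 1 − d'_Block 2 = 1.033 − 1.095 = -0.062
Block 2 has the higher sensitivity.

Δd' = -0.06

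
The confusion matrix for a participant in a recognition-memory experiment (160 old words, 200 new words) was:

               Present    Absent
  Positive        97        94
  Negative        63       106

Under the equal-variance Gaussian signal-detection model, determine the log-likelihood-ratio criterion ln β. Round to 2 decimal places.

H = 97/160 = 0.6062
FA = 94/200 = 0.4700
z(0.6062) = 0.269, z(0.4700) = -0.075
ln β = −½·[z(H)² − z(FA)²] = −0.5 × (0.072 − 0.006) = -0.033

ln β = -0.03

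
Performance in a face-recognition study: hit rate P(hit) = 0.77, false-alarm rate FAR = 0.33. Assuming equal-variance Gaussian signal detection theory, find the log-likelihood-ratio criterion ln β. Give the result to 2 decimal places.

ln β = -0.18

Φ⁻¹(H) = 0.739
Φ⁻¹(FA) = -0.440
ln β = −½·[z(H)² − z(FA)²] = −0.5 × (0.546 − 0.194) = -0.176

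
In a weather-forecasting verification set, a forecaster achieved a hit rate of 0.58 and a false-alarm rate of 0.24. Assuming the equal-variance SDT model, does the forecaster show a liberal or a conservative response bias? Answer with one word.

conservative

z(H) = 0.202, z(FA) = -0.706
c = −½·(z(H) + z(FA)) = 0.252
c > 0 → conservative criterion (biased toward responding “no”).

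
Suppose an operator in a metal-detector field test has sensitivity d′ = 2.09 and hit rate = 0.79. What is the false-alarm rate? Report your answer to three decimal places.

z(hit rate) = z(0.79) = 0.8064
z(FA) = z(H) − d' = 0.8064 − 2.09 = -1.2836
false-alarm rate = Φ(-1.2836) = 0.0996

false-alarm rate = 0.100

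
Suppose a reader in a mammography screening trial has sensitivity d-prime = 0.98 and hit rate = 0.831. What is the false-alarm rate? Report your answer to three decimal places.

false-alarm rate = 0.491

z(hit rate) = z(0.831) = 0.9581
z(FA) = z(H) − d' = 0.9581 − 0.98 = -0.0219
false-alarm rate = Φ(-0.0219) = 0.4913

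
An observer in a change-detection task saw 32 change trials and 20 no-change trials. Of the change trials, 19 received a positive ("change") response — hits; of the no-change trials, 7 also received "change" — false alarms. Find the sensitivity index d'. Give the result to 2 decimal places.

d' = 0.62

H = 19/32 = 0.5938
FA = 7/20 = 0.3500
Φ⁻¹(H) = 0.237
Φ⁻¹(FA) = -0.385
d' = z(H) − z(FA) = 0.237 − (-0.385) = 0.622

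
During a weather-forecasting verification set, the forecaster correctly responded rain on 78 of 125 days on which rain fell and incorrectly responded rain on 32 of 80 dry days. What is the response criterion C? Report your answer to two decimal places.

C = -0.03

H = 78/125 = 0.6240
FA = 32/80 = 0.4000
Φ⁻¹(0.6240) = 0.316, Φ⁻¹(0.4000) = -0.253
c = −½·[z(H) + z(FA)] = −0.5 × (0.316 + (-0.253)) = -0.0315
c < 0: the forecaster has a liberal response bias.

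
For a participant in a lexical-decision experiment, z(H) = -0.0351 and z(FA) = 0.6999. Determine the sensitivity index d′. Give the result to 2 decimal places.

d' = z(H) − z(FA) = -0.0351 − 0.6999 = -0.7350

d′ = -0.74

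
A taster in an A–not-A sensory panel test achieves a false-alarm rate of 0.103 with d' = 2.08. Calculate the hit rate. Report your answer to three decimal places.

z(false-alarm rate) = z(0.103) = -1.2646
z(H) = z(FA) + d' = -1.2646 + 2.08 = 0.8154
hit rate = Φ(0.8154) = 0.7926

hit rate = 0.793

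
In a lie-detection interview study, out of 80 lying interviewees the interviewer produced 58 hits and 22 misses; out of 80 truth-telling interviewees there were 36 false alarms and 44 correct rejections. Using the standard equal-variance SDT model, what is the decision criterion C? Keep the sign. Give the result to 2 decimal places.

C = -0.24

H = 58/80 = 0.7250
FA = 36/80 = 0.4500
z(H) = z(0.7250) = 0.598
z(FA) = z(0.4500) = -0.126
c = −½·[z(H) + z(FA)] = −0.5 × (0.598 + (-0.126)) = -0.236
c < 0: the interviewer has a liberal response bias.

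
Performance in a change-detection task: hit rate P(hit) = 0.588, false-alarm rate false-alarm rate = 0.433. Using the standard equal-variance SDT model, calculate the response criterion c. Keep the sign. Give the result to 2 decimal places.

z(H) = z(0.588) = 0.2224
z(FA) = z(0.433) = -0.1687
c = −½·[z(H) + z(FA)] = −0.5 × (0.2224 + (-0.1687)) = -0.02685

c = -0.03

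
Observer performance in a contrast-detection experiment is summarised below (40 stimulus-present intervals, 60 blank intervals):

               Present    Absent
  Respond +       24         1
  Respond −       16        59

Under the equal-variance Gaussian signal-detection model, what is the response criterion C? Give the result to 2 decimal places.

H = 24/40 = 0.6000
FA = 1/60 = 0.0167
z(0.6000) = 0.253, z(0.0167) = -2.127
c = −½·[z(H) + z(FA)] = −0.5 × (0.253 + (-2.127)) = 0.937
c > 0: the observer has a conservative response bias.

C = 0.94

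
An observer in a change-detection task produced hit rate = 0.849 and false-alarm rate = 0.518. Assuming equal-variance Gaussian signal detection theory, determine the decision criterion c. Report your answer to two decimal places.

z(H) = z(0.849) = 1.0322
z(FA) = z(0.518) = 0.0451
c = −½·[z(H) + z(FA)] = −0.5 × (1.0322 + 0.0451) = -0.53865

c = -0.54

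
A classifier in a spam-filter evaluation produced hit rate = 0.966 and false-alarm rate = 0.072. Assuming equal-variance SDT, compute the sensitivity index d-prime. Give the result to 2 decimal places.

d-prime = 3.29

Φ⁻¹(H) = Φ⁻¹(0.966) = 1.825
Φ⁻¹(FA) = Φ⁻¹(0.072) = -1.461
d' = z(H) − z(FA) = 1.825 − (-1.461) = 3.286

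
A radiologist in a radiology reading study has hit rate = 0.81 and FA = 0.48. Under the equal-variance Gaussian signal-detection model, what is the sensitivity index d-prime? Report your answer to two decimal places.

z(H) = z(0.81) = 0.878
z(FA) = z(0.48) = -0.050
d' = z(H) − z(FA) = 0.878 − (-0.050) = 0.928

d-prime = 0.93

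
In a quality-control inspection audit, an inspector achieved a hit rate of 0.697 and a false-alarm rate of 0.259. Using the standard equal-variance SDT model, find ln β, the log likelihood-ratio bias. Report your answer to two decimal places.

ln β = 0.08

z(H) = z(0.697) = 0.516
z(FA) = z(0.259) = -0.646
ln β = −½·[z(H)² − z(FA)²] = −0.5 × (0.266 − 0.417) = 0.0755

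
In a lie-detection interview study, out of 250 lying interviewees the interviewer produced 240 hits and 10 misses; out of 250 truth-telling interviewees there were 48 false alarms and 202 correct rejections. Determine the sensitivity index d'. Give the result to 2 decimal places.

d' = 2.62

H = 240/250 = 0.9600
FA = 48/250 = 0.1920
z(0.9600) = 1.751, z(0.1920) = -0.871
d' = z(H) − z(FA) = 1.751 − (-0.871) = 2.622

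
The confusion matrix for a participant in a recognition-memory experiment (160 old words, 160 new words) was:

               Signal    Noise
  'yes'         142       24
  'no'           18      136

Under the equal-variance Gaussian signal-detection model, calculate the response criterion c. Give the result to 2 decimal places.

H = 142/160 = 0.8875
FA = 24/160 = 0.1500
z(H) = z(0.8875) = 1.213
z(FA) = z(0.1500) = -1.036
c = −½·[z(H) + z(FA)] = −0.5 × (1.213 + (-1.036)) = -0.0885

c = -0.09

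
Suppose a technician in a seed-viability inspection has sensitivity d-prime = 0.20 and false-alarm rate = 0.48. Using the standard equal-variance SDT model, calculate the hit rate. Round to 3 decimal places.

hit rate = 0.560

z(false-alarm rate) = z(0.48) = -0.0502
z(H) = z(FA) + d' = -0.0502 + 0.20 = 0.1498
hit rate = Φ(0.1498) = 0.5595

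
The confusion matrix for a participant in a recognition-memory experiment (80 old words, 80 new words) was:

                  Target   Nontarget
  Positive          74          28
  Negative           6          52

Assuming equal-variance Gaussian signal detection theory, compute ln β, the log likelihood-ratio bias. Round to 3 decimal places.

ln β = -0.962

H = 74/80 = 0.9250
FA = 28/80 = 0.3500
Φ⁻¹(H) = Φ⁻¹(0.9250) = 1.4395
Φ⁻¹(FA) = Φ⁻¹(0.3500) = -0.3853
ln β = −½·[z(H)² − z(FA)²] = −0.5 × (2.0722 − 0.1485) = -0.96185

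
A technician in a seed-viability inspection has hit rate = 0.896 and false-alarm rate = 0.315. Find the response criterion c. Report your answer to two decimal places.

Φ⁻¹(H) = Φ⁻¹(0.896) = 1.2591
Φ⁻¹(FA) = Φ⁻¹(0.315) = -0.4817
c = −½·[z(H) + z(FA)] = −0.5 × (1.2591 + (-0.4817)) = -0.3887
c < 0: the technician has a liberal response bias.

c = -0.39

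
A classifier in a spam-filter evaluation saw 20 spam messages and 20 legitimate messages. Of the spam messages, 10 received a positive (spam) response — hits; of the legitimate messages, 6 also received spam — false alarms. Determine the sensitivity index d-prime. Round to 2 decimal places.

d-prime = 0.52

H = 10/20 = 0.5000
FA = 6/20 = 0.3000
z(H) = z(0.5000) = 0.000
z(FA) = z(0.3000) = -0.524
d' = z(H) − z(FA) = 0.000 − (-0.524) = 0.524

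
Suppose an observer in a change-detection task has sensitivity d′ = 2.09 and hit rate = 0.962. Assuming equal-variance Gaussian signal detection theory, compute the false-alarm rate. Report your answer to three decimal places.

false-alarm rate = 0.376

z(hit rate) = z(0.962) = 1.7744
z(FA) = z(H) − d' = 1.7744 − 2.09 = -0.3156
false-alarm rate = Φ(-0.3156) = 0.3762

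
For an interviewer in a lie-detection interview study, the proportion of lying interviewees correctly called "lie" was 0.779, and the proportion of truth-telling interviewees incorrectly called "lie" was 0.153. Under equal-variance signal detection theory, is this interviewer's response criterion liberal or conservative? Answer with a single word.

z(H) = 0.769, z(FA) = -1.024
c = −½·(z(H) + z(FA)) = 0.1275
c > 0 → conservative criterion (biased toward responding “no”).

conservative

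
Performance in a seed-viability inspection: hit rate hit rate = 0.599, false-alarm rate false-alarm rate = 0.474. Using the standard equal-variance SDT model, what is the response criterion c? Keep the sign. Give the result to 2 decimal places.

c = -0.09

z(H) = z(0.599) = 0.251
z(FA) = z(0.474) = -0.065
c = −½·[z(H) + z(FA)] = −0.5 × (0.251 + (-0.065)) = -0.093
c < 0: the technician has a liberal response bias.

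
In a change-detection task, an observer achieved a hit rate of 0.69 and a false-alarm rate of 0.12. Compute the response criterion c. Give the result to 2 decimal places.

Φ⁻¹(0.69) = 0.496, Φ⁻¹(0.12) = -1.175
c = −½·[z(H) + z(FA)] = −0.5 × (0.496 + (-1.175)) = 0.3395
c > 0: the observer has a conservative response bias.

c = 0.34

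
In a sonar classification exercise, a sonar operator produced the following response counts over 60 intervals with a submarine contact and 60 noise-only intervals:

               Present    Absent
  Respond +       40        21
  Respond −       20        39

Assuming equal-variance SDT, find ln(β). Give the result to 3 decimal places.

H = 40/60 = 0.6667
FA = 21/60 = 0.3500
z(0.6667) = 0.4308, z(0.3500) = -0.3853
ln β = −½·[z(H)² − z(FA)²] = −0.5 × (0.1856 − 0.1485) = -0.01855

ln β = -0.019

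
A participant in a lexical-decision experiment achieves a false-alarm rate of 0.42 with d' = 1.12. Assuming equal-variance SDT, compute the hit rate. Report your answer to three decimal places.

hit rate = 0.821

z(false-alarm rate) = z(0.42) = -0.2019
z(H) = z(FA) + d' = -0.2019 + 1.12 = 0.9181
hit rate = Φ(0.9181) = 0.8207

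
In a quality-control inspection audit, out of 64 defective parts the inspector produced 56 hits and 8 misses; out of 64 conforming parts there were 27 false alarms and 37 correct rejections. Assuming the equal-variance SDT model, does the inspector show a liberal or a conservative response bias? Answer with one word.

liberal

z(H) = 1.150, z(FA) = -0.197
c = −½·(z(H) + z(FA)) = -0.4765
c < 0 → liberal criterion (biased toward responding “yes”).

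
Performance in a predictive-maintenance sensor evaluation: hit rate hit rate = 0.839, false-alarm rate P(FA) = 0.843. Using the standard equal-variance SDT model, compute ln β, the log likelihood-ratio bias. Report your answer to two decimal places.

ln β = 0.02

z(H) = z(0.839) = 0.990
z(FA) = z(0.843) = 1.007
ln β = −½·[z(H)² − z(FA)²] = −0.5 × (0.980 − 1.014) = 0.017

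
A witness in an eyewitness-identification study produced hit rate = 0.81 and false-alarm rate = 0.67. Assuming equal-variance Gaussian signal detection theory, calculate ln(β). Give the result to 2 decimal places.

ln β = -0.29

Φ⁻¹(0.81) = 0.878, Φ⁻¹(0.67) = 0.440
ln β = −½·[z(H)² − z(FA)²] = −0.5 × (0.771 − 0.194) = -0.2885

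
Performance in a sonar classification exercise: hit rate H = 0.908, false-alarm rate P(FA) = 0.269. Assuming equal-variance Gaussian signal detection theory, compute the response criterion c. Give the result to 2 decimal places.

c = -0.36

z(0.908) = 1.3285, z(0.269) = -0.6158
c = −½·[z(H) + z(FA)] = −0.5 × (1.3285 + (-0.6158)) = -0.35635
c < 0: the sonar operator has a liberal response bias.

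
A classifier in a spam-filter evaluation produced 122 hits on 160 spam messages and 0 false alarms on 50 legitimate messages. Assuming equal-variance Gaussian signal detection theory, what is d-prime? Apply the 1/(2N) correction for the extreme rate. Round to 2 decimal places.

The false-alarm rate is 0/50 = 0, so apply the 1/(2N) correction: FA → 1/(2·50) = 0.01000.
z(H) = z(0.76250) = 0.714
z(FA) = z(0.01000) = -2.326
d' = 0.714 − (-2.326) = 3.040

d-prime = 3.04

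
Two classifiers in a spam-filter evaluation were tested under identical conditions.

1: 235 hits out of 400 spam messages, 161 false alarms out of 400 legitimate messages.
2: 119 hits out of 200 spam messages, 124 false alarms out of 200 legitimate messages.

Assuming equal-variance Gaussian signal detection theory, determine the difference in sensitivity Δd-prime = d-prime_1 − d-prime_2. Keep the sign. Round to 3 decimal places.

Δd-prime = 0.533

1: z(0.5875) = 0.2211, z(0.4025) = -0.2469, d' = 0.4680
2: z(0.5950) = 0.2404, z(0.6200) = 0.3055, d' = -0.0651
Δd' = d'_1 − d'_2 = 0.4680 − (-0.0651) = 0.5331
1 has the higher sensitivity.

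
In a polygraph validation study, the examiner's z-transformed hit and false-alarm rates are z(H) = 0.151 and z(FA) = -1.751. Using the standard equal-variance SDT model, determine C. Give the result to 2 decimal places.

C = 0.80

c = −½·[z(H) + z(FA)] = −½·(0.151 + (-1.751)) = 0.800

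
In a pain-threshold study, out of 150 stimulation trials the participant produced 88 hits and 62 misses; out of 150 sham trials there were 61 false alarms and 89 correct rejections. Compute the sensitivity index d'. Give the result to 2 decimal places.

d' = 0.46

H = 88/150 = 0.5867
FA = 61/150 = 0.4067
z(0.5867) = 0.219, z(0.4067) = -0.236
d' = z(H) − z(FA) = 0.219 − (-0.236) = 0.455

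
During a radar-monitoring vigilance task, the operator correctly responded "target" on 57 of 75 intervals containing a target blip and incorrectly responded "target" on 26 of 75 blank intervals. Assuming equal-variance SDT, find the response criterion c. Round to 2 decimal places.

c = -0.16

H = 57/75 = 0.7600
FA = 26/75 = 0.3467
z(H) = z(0.7600) = 0.706
z(FA) = z(0.3467) = -0.394
c = −½·[z(H) + z(FA)] = −0.5 × (0.706 + (-0.394)) = -0.156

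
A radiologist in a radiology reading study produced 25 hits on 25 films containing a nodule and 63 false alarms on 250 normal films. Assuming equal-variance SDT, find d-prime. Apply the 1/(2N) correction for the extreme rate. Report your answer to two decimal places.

The hit rate is 25/25 = 1, so apply the 1/(2N) correction: H → 1 − 1/(2·25) = 0.98000.
z(H) = z(0.98000) = 2.054
z(FA) = z(0.25200) = -0.668
d' = 2.054 − (-0.668) = 2.722

d-prime = 2.72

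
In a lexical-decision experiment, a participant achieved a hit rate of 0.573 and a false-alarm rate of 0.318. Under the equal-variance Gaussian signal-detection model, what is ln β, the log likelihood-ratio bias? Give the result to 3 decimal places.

ln β = 0.095

z(0.573) = 0.1840, z(0.318) = -0.4733
ln β = −½·[z(H)² − z(FA)²] = −0.5 × (0.0339 − 0.2240) = 0.09505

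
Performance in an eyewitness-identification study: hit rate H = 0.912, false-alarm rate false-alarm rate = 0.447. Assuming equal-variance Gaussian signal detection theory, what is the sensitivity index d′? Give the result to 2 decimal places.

d′ = 1.49

z(0.912) = 1.353, z(0.447) = -0.133
d' = z(H) − z(FA) = 1.353 − (-0.133) = 1.486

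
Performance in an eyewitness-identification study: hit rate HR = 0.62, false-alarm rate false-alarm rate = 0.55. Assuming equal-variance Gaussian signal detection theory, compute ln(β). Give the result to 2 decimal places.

ln β = -0.04

Φ⁻¹(H) = Φ⁻¹(0.62) = 0.305
Φ⁻¹(FA) = Φ⁻¹(0.55) = 0.126
ln β = −½·[z(H)² − z(FA)²] = −0.5 × (0.093 − 0.016) = -0.0385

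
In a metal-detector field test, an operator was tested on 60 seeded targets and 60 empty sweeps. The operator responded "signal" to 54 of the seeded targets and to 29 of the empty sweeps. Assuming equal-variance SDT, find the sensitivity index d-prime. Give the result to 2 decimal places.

d-prime = 1.32

H = 54/60 = 0.9000
FA = 29/60 = 0.4833
Φ⁻¹(0.9000) = 1.2816, Φ⁻¹(0.4833) = -0.0419
d' = z(H) − z(FA) = 1.2816 − (-0.0419) = 1.3235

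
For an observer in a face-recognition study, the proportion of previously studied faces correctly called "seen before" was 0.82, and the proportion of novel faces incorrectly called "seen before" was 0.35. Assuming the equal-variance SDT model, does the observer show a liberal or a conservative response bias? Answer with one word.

liberal

z(H) = 0.915, z(FA) = -0.385
c = −½·(z(H) + z(FA)) = -0.265
c < 0 → liberal criterion (biased toward responding “yes”).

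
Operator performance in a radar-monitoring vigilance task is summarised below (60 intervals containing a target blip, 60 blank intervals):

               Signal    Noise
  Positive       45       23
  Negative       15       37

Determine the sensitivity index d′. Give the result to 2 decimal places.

d′ = 0.97

H = 45/60 = 0.7500
FA = 23/60 = 0.3833
z(H) = z(0.7500) = 0.6745
z(FA) = z(0.3833) = -0.2968
d' = z(H) − z(FA) = 0.6745 − (-0.2968) = 0.9713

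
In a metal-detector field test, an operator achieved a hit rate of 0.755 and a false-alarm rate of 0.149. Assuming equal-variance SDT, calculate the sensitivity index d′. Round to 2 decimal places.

d′ = 1.73

z(H) = 0.6903
z(FA) = -1.0407
d' = z(H) − z(FA) = 0.6903 − (-1.0407) = 1.7310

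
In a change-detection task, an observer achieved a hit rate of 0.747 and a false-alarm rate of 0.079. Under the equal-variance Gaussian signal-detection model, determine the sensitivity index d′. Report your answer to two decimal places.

d′ = 2.08

z(H) = z(0.747) = 0.6651
z(FA) = z(0.079) = -1.4118
d' = z(H) − z(FA) = 0.6651 − (-1.4118) = 2.0769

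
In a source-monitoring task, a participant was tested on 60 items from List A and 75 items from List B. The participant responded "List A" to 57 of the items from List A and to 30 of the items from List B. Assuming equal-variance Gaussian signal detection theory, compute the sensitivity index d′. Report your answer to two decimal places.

d′ = 1.90

H = 57/60 = 0.9500
FA = 30/75 = 0.4000
z(H) = z(0.9500) = 1.645
z(FA) = z(0.4000) = -0.253
d' = z(H) − z(FA) = 1.645 − (-0.253) = 1.898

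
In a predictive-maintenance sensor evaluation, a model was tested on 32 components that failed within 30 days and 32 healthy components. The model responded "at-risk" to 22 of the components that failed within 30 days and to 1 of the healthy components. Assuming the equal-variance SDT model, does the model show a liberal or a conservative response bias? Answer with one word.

z(H) = 0.489, z(FA) = -1.863
c = −½·(z(H) + z(FA)) = 0.687
c > 0 → conservative criterion (biased toward responding “no”).

conservative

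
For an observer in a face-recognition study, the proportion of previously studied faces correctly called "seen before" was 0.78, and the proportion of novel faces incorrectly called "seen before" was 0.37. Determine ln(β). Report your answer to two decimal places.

Φ⁻¹(H) = Φ⁻¹(0.78) = 0.772
Φ⁻¹(FA) = Φ⁻¹(0.37) = -0.332
ln β = −½·[z(H)² − z(FA)²] = −0.5 × (0.596 − 0.110) = -0.243

ln β = -0.24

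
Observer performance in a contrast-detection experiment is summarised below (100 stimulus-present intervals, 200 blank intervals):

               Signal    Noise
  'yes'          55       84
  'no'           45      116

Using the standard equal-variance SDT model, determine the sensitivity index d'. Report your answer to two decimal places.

d' = 0.33

H = 55/100 = 0.5500
FA = 84/200 = 0.4200
Φ⁻¹(H) = Φ⁻¹(0.5500) = 0.1257
Φ⁻¹(FA) = Φ⁻¹(0.4200) = -0.2019
d' = z(H) − z(FA) = 0.1257 − (-0.2019) = 0.3276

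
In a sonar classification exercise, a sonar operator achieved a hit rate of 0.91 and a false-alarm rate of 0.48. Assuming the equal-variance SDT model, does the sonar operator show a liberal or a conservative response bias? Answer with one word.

liberal

z(H) = 1.341, z(FA) = -0.050
c = −½·(z(H) + z(FA)) = -0.6455
c < 0 → liberal criterion (biased toward responding “yes”).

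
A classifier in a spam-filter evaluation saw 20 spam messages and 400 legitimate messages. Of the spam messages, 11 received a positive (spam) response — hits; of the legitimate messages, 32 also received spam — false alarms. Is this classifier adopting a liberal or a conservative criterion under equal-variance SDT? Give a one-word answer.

z(H) = 0.126, z(FA) = -1.405
c = −½·(z(H) + z(FA)) = 0.6395
c > 0 → conservative criterion (biased toward responding “no”).

conservative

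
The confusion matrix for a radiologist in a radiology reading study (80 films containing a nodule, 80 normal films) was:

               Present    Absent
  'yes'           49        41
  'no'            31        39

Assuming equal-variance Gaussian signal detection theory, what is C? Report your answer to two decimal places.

C = -0.16

H = 49/80 = 0.6125
FA = 41/80 = 0.5125
z(H) = 0.286
z(FA) = 0.031
c = −½·[z(H) + z(FA)] = −0.5 × (0.286 + 0.031) = -0.1585
c < 0: the radiologist has a liberal response bias.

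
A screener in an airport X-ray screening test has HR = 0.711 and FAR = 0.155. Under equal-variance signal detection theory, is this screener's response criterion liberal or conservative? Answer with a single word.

z(H) = 0.556, z(FA) = -1.015
c = −½·(z(H) + z(FA)) = 0.2295
c > 0 → conservative criterion (biased toward responding “no”).

conservative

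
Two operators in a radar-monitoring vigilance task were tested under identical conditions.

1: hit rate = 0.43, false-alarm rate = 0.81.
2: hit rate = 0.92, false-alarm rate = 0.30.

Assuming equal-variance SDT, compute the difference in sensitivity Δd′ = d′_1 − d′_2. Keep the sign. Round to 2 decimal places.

Δd′ = -2.98

1: z(0.43) = -0.176, z(0.81) = 0.878, d' = -1.054
2: z(0.92) = 1.405, z(0.30) = -0.524, d' = 1.929
Δd' = d'_1 − d'_2 = -1.054 − 1.929 = -2.983
2 has the higher sensitivity.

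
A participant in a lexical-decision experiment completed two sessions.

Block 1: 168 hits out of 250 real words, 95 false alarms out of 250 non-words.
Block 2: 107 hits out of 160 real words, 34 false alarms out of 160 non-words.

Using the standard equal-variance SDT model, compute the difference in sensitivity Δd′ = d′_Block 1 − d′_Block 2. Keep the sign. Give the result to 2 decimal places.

Δd′ = -0.48

Block 1: z(0.6720) = 0.445, z(0.3800) = -0.305, d' = 0.750
Block 2: z(0.6687) = 0.436, z(0.2125) = -0.798, d' = 1.234
Δd' = d'_Block 1 − d'_Block 2 = 0.750 − 1.234 = -0.484
Block 2 has the higher sensitivity.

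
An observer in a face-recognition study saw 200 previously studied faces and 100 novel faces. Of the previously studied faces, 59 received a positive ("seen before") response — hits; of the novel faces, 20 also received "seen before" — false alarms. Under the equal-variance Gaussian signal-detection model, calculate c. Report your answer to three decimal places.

c = 0.690

H = 59/200 = 0.2950
FA = 20/100 = 0.2000
z(H) = -0.5388
z(FA) = -0.8416
c = −½·[z(H) + z(FA)] = −0.5 × (-0.5388 + (-0.8416)) = 0.6902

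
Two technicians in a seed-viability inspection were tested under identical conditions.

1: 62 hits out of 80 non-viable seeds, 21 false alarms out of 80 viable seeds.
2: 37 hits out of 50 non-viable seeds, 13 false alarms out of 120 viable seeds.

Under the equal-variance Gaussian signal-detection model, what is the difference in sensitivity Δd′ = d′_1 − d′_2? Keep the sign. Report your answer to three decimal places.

Δd′ = -0.488

1: z(0.7750) = 0.7554, z(0.2625) = -0.6357, d' = 1.3911
2: z(0.7400) = 0.6433, z(0.1083) = -1.2356, d' = 1.8789
Δd' = d'_1 − d'_2 = 1.3911 − 1.8789 = -0.4878
2 has the higher sensitivity.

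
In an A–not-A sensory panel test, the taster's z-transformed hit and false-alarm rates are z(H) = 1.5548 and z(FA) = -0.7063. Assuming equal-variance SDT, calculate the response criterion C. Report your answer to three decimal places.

C = -0.424

c = −½·[z(H) + z(FA)] = −½·(1.5548 + (-0.7063)) = -0.42425
c < 0: the taster has a liberal response bias.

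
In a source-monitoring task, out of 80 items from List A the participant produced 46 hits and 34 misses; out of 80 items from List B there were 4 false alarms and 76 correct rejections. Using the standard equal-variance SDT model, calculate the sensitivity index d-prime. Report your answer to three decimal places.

H = 46/80 = 0.5750
FA = 4/80 = 0.0500
Φ⁻¹(H) = Φ⁻¹(0.5750) = 0.1891
Φ⁻¹(FA) = Φ⁻¹(0.0500) = -1.6449
d' = z(H) − z(FA) = 0.1891 − (-1.6449) = 1.8340

d-prime = 1.834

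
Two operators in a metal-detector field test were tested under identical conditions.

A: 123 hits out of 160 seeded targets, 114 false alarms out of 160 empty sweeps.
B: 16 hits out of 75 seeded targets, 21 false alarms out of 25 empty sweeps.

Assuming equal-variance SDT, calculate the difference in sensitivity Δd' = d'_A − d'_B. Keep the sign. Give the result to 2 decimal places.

Δd' = 1.96

A: z(0.7688) = 0.735, z(0.7125) = 0.561, d' = 0.174
B: z(0.2133) = -0.795, z(0.8400) = 0.994, d' = -1.789
Δd' = d'_A − d'_B = 0.174 − (-1.789) = 1.963
A has the higher sensitivity.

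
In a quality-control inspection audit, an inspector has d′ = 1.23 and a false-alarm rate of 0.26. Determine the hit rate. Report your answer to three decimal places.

z(false-alarm rate) = z(0.26) = -0.6433
z(H) = z(FA) + d' = -0.6433 + 1.23 = 0.5867
hit rate = Φ(0.5867) = 0.7213

hit rate = 0.721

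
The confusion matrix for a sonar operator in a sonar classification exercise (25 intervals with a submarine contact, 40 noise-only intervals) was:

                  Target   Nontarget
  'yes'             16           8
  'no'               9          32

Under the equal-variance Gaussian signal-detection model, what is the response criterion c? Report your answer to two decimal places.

c = 0.24

H = 16/25 = 0.6400
FA = 8/40 = 0.2000
z(0.6400) = 0.358, z(0.2000) = -0.842
c = −½·[z(H) + z(FA)] = −0.5 × (0.358 + (-0.842)) = 0.242
c > 0: the sonar operator has a conservative response bias.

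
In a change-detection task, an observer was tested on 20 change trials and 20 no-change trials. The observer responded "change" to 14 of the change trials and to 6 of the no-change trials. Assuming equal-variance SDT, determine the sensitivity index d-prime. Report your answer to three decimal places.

H = 14/20 = 0.7000
FA = 6/20 = 0.3000
Φ⁻¹(H) = Φ⁻¹(0.7000) = 0.5244
Φ⁻¹(FA) = Φ⁻¹(0.3000) = -0.5244
d' = z(H) − z(FA) = 0.5244 − (-0.5244) = 1.0488

d-prime = 1.049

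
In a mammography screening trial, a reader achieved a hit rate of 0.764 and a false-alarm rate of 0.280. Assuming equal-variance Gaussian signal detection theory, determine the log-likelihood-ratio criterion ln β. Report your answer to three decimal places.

ln β = -0.089

z(H) = z(0.764) = 0.7192
z(FA) = z(0.280) = -0.5828
ln β = −½·[z(H)² − z(FA)²] = −0.5 × (0.5172 − 0.3397) = -0.08875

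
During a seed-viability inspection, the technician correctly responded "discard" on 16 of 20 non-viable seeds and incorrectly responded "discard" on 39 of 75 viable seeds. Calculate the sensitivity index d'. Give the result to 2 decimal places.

H = 16/20 = 0.8000
FA = 39/75 = 0.5200
z(H) = z(0.8000) = 0.842
z(FA) = z(0.5200) = 0.050
d' = z(H) − z(FA) = 0.842 − 0.050 = 0.792

d' = 0.79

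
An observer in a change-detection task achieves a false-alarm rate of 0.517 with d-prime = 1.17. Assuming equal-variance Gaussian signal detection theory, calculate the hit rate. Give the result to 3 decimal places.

z(false-alarm rate) = z(0.517) = 0.0426
z(H) = z(FA) + d' = 0.0426 + 1.17 = 1.2126
hit rate = Φ(1.2126) = 0.8874

hit rate = 0.887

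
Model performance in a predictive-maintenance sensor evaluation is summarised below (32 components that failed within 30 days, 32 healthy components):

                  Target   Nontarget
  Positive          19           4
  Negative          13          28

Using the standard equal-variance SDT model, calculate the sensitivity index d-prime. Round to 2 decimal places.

H = 19/32 = 0.5938
FA = 4/32 = 0.1250
z(0.5938) = 0.237, z(0.1250) = -1.150
d' = z(H) − z(FA) = 0.237 − (-1.150) = 1.387

d-prime = 1.39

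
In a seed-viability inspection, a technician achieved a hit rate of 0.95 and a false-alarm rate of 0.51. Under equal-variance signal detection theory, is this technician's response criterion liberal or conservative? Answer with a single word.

z(H) = 1.645, z(FA) = 0.025
c = −½·(z(H) + z(FA)) = -0.835
c < 0 → liberal criterion (biased toward responding “yes”).

liberal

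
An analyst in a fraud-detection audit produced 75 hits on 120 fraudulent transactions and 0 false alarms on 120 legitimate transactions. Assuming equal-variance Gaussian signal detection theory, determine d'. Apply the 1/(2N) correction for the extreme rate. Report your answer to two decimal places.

The false-alarm rate is 0/120 = 0, so apply the 1/(2N) correction: FA → 1/(2·120) = 0.00417.
z(H) = z(0.62500) = 0.319
z(FA) = z(0.00417) = -2.638
d' = 0.319 − (-2.638) = 2.957

d' = 2.96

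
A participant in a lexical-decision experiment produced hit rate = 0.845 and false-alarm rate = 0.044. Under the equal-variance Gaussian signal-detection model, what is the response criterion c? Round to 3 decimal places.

c = 0.345

z(H) = z(0.845) = 1.0152
z(FA) = z(0.044) = -1.7060
c = −½·[z(H) + z(FA)] = −0.5 × (1.0152 + (-1.7060)) = 0.3454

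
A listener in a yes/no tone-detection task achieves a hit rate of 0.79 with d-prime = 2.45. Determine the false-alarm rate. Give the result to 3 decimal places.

z(hit rate) = z(0.79) = 0.8064
z(FA) = z(H) − d' = 0.8064 − 2.45 = -1.6436
false-alarm rate = Φ(-1.6436) = 0.0501

false-alarm rate = 0.050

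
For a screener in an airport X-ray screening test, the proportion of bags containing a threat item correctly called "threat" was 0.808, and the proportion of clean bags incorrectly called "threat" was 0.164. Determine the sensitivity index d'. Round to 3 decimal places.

z(H) = 0.8705
z(FA) = -0.9782
d' = z(H) − z(FA) = 0.8705 − (-0.9782) = 1.8487

d' = 1.849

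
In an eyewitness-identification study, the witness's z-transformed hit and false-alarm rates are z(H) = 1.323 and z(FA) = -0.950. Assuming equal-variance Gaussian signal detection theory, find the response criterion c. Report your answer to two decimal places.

c = -0.19

c = −½·[z(H) + z(FA)] = −½·(1.323 + (-0.950)) = -0.1865
c < 0: the witness has a liberal response bias.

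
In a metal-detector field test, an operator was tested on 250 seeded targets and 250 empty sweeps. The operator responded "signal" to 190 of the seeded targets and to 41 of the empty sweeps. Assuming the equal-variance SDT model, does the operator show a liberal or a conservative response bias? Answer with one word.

conservative

z(H) = 0.706, z(FA) = -0.978
c = −½·(z(H) + z(FA)) = 0.136
c > 0 → conservative criterion (biased toward responding “no”).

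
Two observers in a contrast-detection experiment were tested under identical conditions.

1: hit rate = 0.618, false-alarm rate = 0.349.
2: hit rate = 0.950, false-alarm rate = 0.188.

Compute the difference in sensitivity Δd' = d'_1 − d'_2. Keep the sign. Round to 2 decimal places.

1: z(0.618) = 0.300, z(0.349) = -0.388, d' = 0.688
2: z(0.950) = 1.645, z(0.188) = -0.885, d' = 2.530
Δd' = d'_1 − d'_2 = 0.688 − 2.530 = -1.842
2 has the higher sensitivity.

Δd' = -1.84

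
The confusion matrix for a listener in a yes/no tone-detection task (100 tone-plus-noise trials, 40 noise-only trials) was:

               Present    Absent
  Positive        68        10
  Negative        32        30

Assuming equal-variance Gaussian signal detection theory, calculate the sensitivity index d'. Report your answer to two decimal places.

d' = 1.14

H = 68/100 = 0.6800
FA = 10/40 = 0.2500
z(0.6800) = 0.468, z(0.2500) = -0.674
d' = z(H) − z(FA) = 0.468 − (-0.674) = 1.142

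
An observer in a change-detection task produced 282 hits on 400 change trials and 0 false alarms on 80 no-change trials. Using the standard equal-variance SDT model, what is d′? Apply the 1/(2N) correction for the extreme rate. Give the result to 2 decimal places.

d′ = 3.04

The false-alarm rate is 0/80 = 0, so apply the 1/(2N) correction: FA → 1/(2·80) = 0.00625.
z(H) = z(0.70500) = 0.539
z(FA) = z(0.00625) = -2.498
d' = 0.539 − (-2.498) = 3.037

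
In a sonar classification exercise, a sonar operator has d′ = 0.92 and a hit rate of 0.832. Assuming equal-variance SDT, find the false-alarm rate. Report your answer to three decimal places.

z(hit rate) = z(0.832) = 0.9621
z(FA) = z(H) − d' = 0.9621 − 0.92 = 0.0421
false-alarm rate = Φ(0.0421) = 0.5168

false-alarm rate = 0.517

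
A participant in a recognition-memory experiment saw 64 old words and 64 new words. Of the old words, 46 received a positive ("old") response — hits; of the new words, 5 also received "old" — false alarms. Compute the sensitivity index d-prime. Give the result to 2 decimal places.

H = 46/64 = 0.7188
FA = 5/64 = 0.0781
z(H) = z(0.7188) = 0.579
z(FA) = z(0.0781) = -1.418
d' = z(H) − z(FA) = 0.579 − (-1.418) = 1.997

d-prime = 2.00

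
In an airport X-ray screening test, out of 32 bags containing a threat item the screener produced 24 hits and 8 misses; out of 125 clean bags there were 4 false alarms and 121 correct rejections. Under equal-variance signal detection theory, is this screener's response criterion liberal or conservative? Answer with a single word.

z(H) = 0.674, z(FA) = -1.852
c = −½·(z(H) + z(FA)) = 0.589
c > 0 → conservative criterion (biased toward responding “no”).

conservative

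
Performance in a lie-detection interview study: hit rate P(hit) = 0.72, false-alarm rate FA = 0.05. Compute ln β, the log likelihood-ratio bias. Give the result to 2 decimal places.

z(H) = 0.583
z(FA) = -1.645
ln β = −½·[z(H)² − z(FA)²] = −0.5 × (0.340 − 2.706) = 1.183

ln β = 1.18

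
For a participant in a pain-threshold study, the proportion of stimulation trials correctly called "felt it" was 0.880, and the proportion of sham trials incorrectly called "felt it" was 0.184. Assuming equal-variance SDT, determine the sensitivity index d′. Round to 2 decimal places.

Φ⁻¹(H) = 1.175
Φ⁻¹(FA) = -0.900
d' = z(H) − z(FA) = 1.175 − (-0.900) = 2.075

d′ = 2.08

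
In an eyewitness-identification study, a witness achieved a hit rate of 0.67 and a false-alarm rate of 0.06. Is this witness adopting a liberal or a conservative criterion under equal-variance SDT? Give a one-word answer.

z(H) = 0.440, z(FA) = -1.555
c = −½·(z(H) + z(FA)) = 0.5575
c > 0 → conservative criterion (biased toward responding “no”).

conservative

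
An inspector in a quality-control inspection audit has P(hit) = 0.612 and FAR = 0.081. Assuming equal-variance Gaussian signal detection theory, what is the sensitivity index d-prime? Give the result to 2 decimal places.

d-prime = 1.68

z(H) = 0.285
z(FA) = -1.398
d' = z(H) − z(FA) = 0.285 − (-1.398) = 1.683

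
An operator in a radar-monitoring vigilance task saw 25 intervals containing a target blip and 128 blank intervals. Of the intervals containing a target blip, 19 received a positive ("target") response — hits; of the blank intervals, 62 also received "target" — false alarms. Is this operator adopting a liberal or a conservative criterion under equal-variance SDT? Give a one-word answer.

z(H) = 0.706, z(FA) = -0.039
c = −½·(z(H) + z(FA)) = -0.3335
c < 0 → liberal criterion (biased toward responding “yes”).

liberal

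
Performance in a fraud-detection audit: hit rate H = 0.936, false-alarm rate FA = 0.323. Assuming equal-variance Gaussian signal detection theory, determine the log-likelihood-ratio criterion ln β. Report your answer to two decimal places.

ln β = -1.05

z(H) = z(0.936) = 1.522
z(FA) = z(0.323) = -0.459
ln β = −½·[z(H)² − z(FA)²] = −0.5 × (2.316 − 0.211) = -1.0525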